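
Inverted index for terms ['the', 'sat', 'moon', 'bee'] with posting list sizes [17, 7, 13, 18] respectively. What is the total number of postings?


Summing posting list sizes:
'the': 17 postings
'sat': 7 postings
'moon': 13 postings
'bee': 18 postings
Total = 17 + 7 + 13 + 18 = 55

55


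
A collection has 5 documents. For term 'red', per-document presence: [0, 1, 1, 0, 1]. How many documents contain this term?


Checking each document for 'red':
Doc 1: absent
Doc 2: present
Doc 3: present
Doc 4: absent
Doc 5: present
df = sum of presences = 0 + 1 + 1 + 0 + 1 = 3

3


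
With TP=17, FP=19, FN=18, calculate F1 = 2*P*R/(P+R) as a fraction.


F1 = 2 * P * R / (P + R)
P = TP/(TP+FP) = 17/36 = 17/36
R = TP/(TP+FN) = 17/35 = 17/35
2 * P * R = 2 * 17/36 * 17/35 = 289/630
P + R = 17/36 + 17/35 = 1207/1260
F1 = 289/630 / 1207/1260 = 34/71

34/71


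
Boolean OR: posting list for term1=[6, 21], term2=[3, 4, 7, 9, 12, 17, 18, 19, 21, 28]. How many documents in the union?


Boolean OR: find union of posting lists
term1 docs: [6, 21]
term2 docs: [3, 4, 7, 9, 12, 17, 18, 19, 21, 28]
Union: [3, 4, 6, 7, 9, 12, 17, 18, 19, 21, 28]
|union| = 11

11


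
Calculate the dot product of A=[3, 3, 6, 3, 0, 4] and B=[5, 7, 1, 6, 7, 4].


Dot product = sum of element-wise products
A[0]*B[0] = 3*5 = 15
A[1]*B[1] = 3*7 = 21
A[2]*B[2] = 6*1 = 6
A[3]*B[3] = 3*6 = 18
A[4]*B[4] = 0*7 = 0
A[5]*B[5] = 4*4 = 16
Sum = 15 + 21 + 6 + 18 + 0 + 16 = 76

76


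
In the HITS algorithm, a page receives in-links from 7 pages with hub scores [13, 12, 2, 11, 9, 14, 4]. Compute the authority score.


Authority = sum of hub scores of in-linkers
In-link 1: hub score = 13
In-link 2: hub score = 12
In-link 3: hub score = 2
In-link 4: hub score = 11
In-link 5: hub score = 9
In-link 6: hub score = 14
In-link 7: hub score = 4
Authority = 13 + 12 + 2 + 11 + 9 + 14 + 4 = 65

65


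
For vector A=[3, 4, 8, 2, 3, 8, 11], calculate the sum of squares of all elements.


|A|^2 = sum of squared components
A[0]^2 = 3^2 = 9
A[1]^2 = 4^2 = 16
A[2]^2 = 8^2 = 64
A[3]^2 = 2^2 = 4
A[4]^2 = 3^2 = 9
A[5]^2 = 8^2 = 64
A[6]^2 = 11^2 = 121
Sum = 9 + 16 + 64 + 4 + 9 + 64 + 121 = 287

287


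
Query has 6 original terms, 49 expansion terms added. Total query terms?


Original terms: 6
Expansion terms: 49
Total = 6 + 49 = 55

55


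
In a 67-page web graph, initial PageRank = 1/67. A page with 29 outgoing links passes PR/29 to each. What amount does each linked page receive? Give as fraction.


Initial PR = 1/67 = 1/67
Outlinks = 29
Contribution per link = PR / outlinks
= 1/67 / 29
= 1/1943

1/1943


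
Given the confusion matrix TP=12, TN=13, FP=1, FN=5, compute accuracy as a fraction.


Accuracy = (TP + TN) / (TP + TN + FP + FN)
TP + TN = 12 + 13 = 25
Total = 12 + 13 + 1 + 5 = 31
Accuracy = 25 / 31 = 25/31

25/31


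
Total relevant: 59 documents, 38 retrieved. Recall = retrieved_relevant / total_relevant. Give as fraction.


Recall = retrieved_relevant / total_relevant
= 38 / 59
= 38 / (38 + 21)
= 38/59

38/59


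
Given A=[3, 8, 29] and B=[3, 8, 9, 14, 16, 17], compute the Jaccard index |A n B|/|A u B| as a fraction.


A intersect B = [3, 8]
|A intersect B| = 2
A union B = [3, 8, 9, 14, 16, 17, 29]
|A union B| = 7
Jaccard = 2/7 = 2/7

2/7


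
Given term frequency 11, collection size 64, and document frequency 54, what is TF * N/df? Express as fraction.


TF * (N/df)
= 11 * (64/54)
= 11 * 32/27
= 352/27

352/27


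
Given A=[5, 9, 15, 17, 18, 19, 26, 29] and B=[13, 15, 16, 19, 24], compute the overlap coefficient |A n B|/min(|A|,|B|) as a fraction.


A intersect B = [15, 19]
|A intersect B| = 2
min(|A|, |B|) = min(8, 5) = 5
Overlap = 2 / 5 = 2/5

2/5


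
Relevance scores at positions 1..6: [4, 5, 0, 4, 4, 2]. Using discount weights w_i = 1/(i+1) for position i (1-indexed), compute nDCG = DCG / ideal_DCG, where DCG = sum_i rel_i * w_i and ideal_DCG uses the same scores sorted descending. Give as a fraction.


Position discount weights w_i = 1/(i+1) for i=1..6:
Weights = [1/2, 1/3, 1/4, 1/5, 1/6, 1/7]
Actual relevance: [4, 5, 0, 4, 4, 2]
DCG = 4/2 + 5/3 + 0/4 + 4/5 + 4/6 + 2/7 = 569/105
Ideal relevance (sorted desc): [5, 4, 4, 4, 2, 0]
Ideal DCG = 5/2 + 4/3 + 4/4 + 4/5 + 2/6 + 0/7 = 179/30
nDCG = DCG / ideal_DCG = 569/105 / 179/30 = 1138/1253

1138/1253


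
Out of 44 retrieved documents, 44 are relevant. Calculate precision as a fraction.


Precision = relevant_retrieved / total_retrieved
= 44 / 44
= 44 / (44 + 0)
= 1

1


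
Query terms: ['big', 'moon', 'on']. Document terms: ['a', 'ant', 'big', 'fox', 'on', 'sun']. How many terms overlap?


Query terms: ['big', 'moon', 'on']
Document terms: ['a', 'ant', 'big', 'fox', 'on', 'sun']
Common terms: ['big', 'on']
Overlap count = 2

2


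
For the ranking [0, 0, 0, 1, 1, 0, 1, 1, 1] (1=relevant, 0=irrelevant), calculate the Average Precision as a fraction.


Computing P@k for each relevant position:
Position 1: not relevant
Position 2: not relevant
Position 3: not relevant
Position 4: relevant, P@4 = 1/4 = 1/4
Position 5: relevant, P@5 = 2/5 = 2/5
Position 6: not relevant
Position 7: relevant, P@7 = 3/7 = 3/7
Position 8: relevant, P@8 = 4/8 = 1/2
Position 9: relevant, P@9 = 5/9 = 5/9
Sum of P@k = 1/4 + 2/5 + 3/7 + 1/2 + 5/9 = 2689/1260
AP = 2689/1260 / 5 = 2689/6300

2689/6300


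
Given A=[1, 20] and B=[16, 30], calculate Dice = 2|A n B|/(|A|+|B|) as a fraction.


A intersect B = []
|A intersect B| = 0
|A| = 2, |B| = 2
Dice = 2*0 / (2+2)
= 0 / 4 = 0

0


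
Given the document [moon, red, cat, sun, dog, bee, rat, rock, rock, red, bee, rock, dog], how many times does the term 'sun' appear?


Document has 13 words
Scanning for 'sun':
Found at positions: [3]
Count = 1

1


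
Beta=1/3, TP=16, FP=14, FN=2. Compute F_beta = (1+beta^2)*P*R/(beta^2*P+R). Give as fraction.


P = TP/(TP+FP) = 16/30 = 8/15
R = TP/(TP+FN) = 16/18 = 8/9
beta^2 = 1/3^2 = 1/9
(1 + beta^2) = 10/9
Numerator = (1+beta^2)*P*R = 128/243
Denominator = beta^2*P + R = 8/135 + 8/9 = 128/135
F_beta = 5/9

5/9


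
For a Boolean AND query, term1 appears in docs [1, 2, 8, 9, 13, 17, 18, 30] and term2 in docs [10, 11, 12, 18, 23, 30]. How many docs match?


Boolean AND: find intersection of posting lists
term1 docs: [1, 2, 8, 9, 13, 17, 18, 30]
term2 docs: [10, 11, 12, 18, 23, 30]
Intersection: [18, 30]
|intersection| = 2

2


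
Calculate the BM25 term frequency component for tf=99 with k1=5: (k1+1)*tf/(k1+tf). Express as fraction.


BM25 TF component = (k1+1)*tf / (k1+tf)
k1 = 5, tf = 99
Numerator = (5+1)*99 = 594
Denominator = 5 + 99 = 104
= 594/104 = 297/52

297/52


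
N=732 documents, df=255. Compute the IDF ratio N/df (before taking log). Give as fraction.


IDF ratio = N / df
= 732 / 255
= 244/85

244/85


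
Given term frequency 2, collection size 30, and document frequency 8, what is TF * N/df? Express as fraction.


TF * (N/df)
= 2 * (30/8)
= 2 * 15/4
= 15/2

15/2


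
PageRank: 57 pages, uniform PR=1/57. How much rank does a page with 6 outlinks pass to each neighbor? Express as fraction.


Initial PR = 1/57 = 1/57
Outlinks = 6
Contribution per link = PR / outlinks
= 1/57 / 6
= 1/342

1/342


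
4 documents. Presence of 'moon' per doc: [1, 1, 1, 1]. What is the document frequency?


Checking each document for 'moon':
Doc 1: present
Doc 2: present
Doc 3: present
Doc 4: present
df = sum of presences = 1 + 1 + 1 + 1 = 4

4


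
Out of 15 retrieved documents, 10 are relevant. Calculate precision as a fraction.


Precision = relevant_retrieved / total_retrieved
= 10 / 15
= 10 / (10 + 5)
= 2/3

2/3


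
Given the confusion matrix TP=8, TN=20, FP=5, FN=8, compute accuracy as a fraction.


Accuracy = (TP + TN) / (TP + TN + FP + FN)
TP + TN = 8 + 20 = 28
Total = 8 + 20 + 5 + 8 = 41
Accuracy = 28 / 41 = 28/41

28/41


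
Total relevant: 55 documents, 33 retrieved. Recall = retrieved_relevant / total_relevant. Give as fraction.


Recall = retrieved_relevant / total_relevant
= 33 / 55
= 33 / (33 + 22)
= 3/5

3/5


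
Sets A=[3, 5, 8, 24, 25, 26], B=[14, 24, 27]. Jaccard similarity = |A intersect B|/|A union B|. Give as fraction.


A intersect B = [24]
|A intersect B| = 1
A union B = [3, 5, 8, 14, 24, 25, 26, 27]
|A union B| = 8
Jaccard = 1/8 = 1/8

1/8


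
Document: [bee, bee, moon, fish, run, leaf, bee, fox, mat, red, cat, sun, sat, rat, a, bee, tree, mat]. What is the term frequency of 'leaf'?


Document has 18 words
Scanning for 'leaf':
Found at positions: [5]
Count = 1

1


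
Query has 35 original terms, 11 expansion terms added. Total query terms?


Original terms: 35
Expansion terms: 11
Total = 35 + 11 = 46

46


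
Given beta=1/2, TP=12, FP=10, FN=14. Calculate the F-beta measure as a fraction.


P = TP/(TP+FP) = 12/22 = 6/11
R = TP/(TP+FN) = 12/26 = 6/13
beta^2 = 1/2^2 = 1/4
(1 + beta^2) = 5/4
Numerator = (1+beta^2)*P*R = 45/143
Denominator = beta^2*P + R = 3/22 + 6/13 = 171/286
F_beta = 10/19

10/19


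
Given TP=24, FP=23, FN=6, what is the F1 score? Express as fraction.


F1 = 2 * P * R / (P + R)
P = TP/(TP+FP) = 24/47 = 24/47
R = TP/(TP+FN) = 24/30 = 4/5
2 * P * R = 2 * 24/47 * 4/5 = 192/235
P + R = 24/47 + 4/5 = 308/235
F1 = 192/235 / 308/235 = 48/77

48/77


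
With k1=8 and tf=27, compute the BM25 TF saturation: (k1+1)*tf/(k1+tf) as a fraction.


BM25 TF component = (k1+1)*tf / (k1+tf)
k1 = 8, tf = 27
Numerator = (8+1)*27 = 243
Denominator = 8 + 27 = 35
= 243/35 = 243/35

243/35


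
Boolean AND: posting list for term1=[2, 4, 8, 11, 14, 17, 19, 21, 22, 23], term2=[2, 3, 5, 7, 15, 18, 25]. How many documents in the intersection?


Boolean AND: find intersection of posting lists
term1 docs: [2, 4, 8, 11, 14, 17, 19, 21, 22, 23]
term2 docs: [2, 3, 5, 7, 15, 18, 25]
Intersection: [2]
|intersection| = 1

1


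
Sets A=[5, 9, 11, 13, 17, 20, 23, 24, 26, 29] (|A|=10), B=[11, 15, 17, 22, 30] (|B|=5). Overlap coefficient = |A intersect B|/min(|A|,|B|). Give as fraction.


A intersect B = [11, 17]
|A intersect B| = 2
min(|A|, |B|) = min(10, 5) = 5
Overlap = 2 / 5 = 2/5

2/5


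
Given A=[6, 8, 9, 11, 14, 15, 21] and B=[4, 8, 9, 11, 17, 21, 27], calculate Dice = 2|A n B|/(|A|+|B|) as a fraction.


A intersect B = [8, 9, 11, 21]
|A intersect B| = 4
|A| = 7, |B| = 7
Dice = 2*4 / (7+7)
= 8 / 14 = 4/7

4/7


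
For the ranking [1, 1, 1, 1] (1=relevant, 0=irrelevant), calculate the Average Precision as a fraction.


Computing P@k for each relevant position:
Position 1: relevant, P@1 = 1/1 = 1
Position 2: relevant, P@2 = 2/2 = 1
Position 3: relevant, P@3 = 3/3 = 1
Position 4: relevant, P@4 = 4/4 = 1
Sum of P@k = 1 + 1 + 1 + 1 = 4
AP = 4 / 4 = 1

1


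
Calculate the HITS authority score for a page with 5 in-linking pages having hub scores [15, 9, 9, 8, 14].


Authority = sum of hub scores of in-linkers
In-link 1: hub score = 15
In-link 2: hub score = 9
In-link 3: hub score = 9
In-link 4: hub score = 8
In-link 5: hub score = 14
Authority = 15 + 9 + 9 + 8 + 14 = 55

55


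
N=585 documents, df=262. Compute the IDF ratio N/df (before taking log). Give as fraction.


IDF ratio = N / df
= 585 / 262
= 585/262

585/262


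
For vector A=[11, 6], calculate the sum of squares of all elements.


|A|^2 = sum of squared components
A[0]^2 = 11^2 = 121
A[1]^2 = 6^2 = 36
Sum = 121 + 36 = 157

157


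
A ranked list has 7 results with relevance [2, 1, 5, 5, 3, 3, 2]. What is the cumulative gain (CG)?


Cumulative Gain = sum of relevance scores
Position 1: rel=2, running sum=2
Position 2: rel=1, running sum=3
Position 3: rel=5, running sum=8
Position 4: rel=5, running sum=13
Position 5: rel=3, running sum=16
Position 6: rel=3, running sum=19
Position 7: rel=2, running sum=21
CG = 21

21


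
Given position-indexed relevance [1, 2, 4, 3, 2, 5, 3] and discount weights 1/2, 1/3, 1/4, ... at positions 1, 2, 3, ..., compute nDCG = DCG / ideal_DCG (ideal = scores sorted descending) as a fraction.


Position discount weights w_i = 1/(i+1) for i=1..7:
Weights = [1/2, 1/3, 1/4, 1/5, 1/6, 1/7, 1/8]
Actual relevance: [1, 2, 4, 3, 2, 5, 3]
DCG = 1/2 + 2/3 + 4/4 + 3/5 + 2/6 + 5/7 + 3/8 = 1173/280
Ideal relevance (sorted desc): [5, 4, 3, 3, 2, 2, 1]
Ideal DCG = 5/2 + 4/3 + 3/4 + 3/5 + 2/6 + 2/7 + 1/8 = 4979/840
nDCG = DCG / ideal_DCG = 1173/280 / 4979/840 = 3519/4979

3519/4979


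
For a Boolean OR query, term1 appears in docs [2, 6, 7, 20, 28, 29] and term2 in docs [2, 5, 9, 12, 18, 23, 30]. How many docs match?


Boolean OR: find union of posting lists
term1 docs: [2, 6, 7, 20, 28, 29]
term2 docs: [2, 5, 9, 12, 18, 23, 30]
Union: [2, 5, 6, 7, 9, 12, 18, 20, 23, 28, 29, 30]
|union| = 12

12


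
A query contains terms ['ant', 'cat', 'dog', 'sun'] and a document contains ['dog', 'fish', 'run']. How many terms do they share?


Query terms: ['ant', 'cat', 'dog', 'sun']
Document terms: ['dog', 'fish', 'run']
Common terms: ['dog']
Overlap count = 1

1


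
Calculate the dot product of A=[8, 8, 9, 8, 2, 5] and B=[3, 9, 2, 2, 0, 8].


Dot product = sum of element-wise products
A[0]*B[0] = 8*3 = 24
A[1]*B[1] = 8*9 = 72
A[2]*B[2] = 9*2 = 18
A[3]*B[3] = 8*2 = 16
A[4]*B[4] = 2*0 = 0
A[5]*B[5] = 5*8 = 40
Sum = 24 + 72 + 18 + 16 + 0 + 40 = 170

170


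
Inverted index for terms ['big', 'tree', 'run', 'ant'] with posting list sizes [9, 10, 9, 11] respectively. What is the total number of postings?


Summing posting list sizes:
'big': 9 postings
'tree': 10 postings
'run': 9 postings
'ant': 11 postings
Total = 9 + 10 + 9 + 11 = 39

39


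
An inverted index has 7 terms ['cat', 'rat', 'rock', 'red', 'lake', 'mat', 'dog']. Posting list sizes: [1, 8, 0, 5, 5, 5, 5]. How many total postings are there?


Summing posting list sizes:
'cat': 1 postings
'rat': 8 postings
'rock': 0 postings
'red': 5 postings
'lake': 5 postings
'mat': 5 postings
'dog': 5 postings
Total = 1 + 8 + 0 + 5 + 5 + 5 + 5 = 29

29


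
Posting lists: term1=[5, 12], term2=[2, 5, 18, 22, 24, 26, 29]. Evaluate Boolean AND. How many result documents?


Boolean AND: find intersection of posting lists
term1 docs: [5, 12]
term2 docs: [2, 5, 18, 22, 24, 26, 29]
Intersection: [5]
|intersection| = 1

1


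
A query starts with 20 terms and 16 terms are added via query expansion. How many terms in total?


Original terms: 20
Expansion terms: 16
Total = 20 + 16 = 36

36


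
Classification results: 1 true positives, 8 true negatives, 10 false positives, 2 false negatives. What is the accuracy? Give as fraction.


Accuracy = (TP + TN) / (TP + TN + FP + FN)
TP + TN = 1 + 8 = 9
Total = 1 + 8 + 10 + 2 = 21
Accuracy = 9 / 21 = 3/7

3/7


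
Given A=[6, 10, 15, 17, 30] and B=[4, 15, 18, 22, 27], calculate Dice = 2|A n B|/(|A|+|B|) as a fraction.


A intersect B = [15]
|A intersect B| = 1
|A| = 5, |B| = 5
Dice = 2*1 / (5+5)
= 2 / 10 = 1/5

1/5


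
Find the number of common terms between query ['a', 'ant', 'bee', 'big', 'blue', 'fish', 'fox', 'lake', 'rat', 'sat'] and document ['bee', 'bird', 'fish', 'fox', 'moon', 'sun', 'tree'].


Query terms: ['a', 'ant', 'bee', 'big', 'blue', 'fish', 'fox', 'lake', 'rat', 'sat']
Document terms: ['bee', 'bird', 'fish', 'fox', 'moon', 'sun', 'tree']
Common terms: ['bee', 'fish', 'fox']
Overlap count = 3

3


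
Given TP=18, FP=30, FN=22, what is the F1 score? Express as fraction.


F1 = 2 * P * R / (P + R)
P = TP/(TP+FP) = 18/48 = 3/8
R = TP/(TP+FN) = 18/40 = 9/20
2 * P * R = 2 * 3/8 * 9/20 = 27/80
P + R = 3/8 + 9/20 = 33/40
F1 = 27/80 / 33/40 = 9/22

9/22


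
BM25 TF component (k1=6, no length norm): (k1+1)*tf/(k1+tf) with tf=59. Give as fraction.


BM25 TF component = (k1+1)*tf / (k1+tf)
k1 = 6, tf = 59
Numerator = (6+1)*59 = 413
Denominator = 6 + 59 = 65
= 413/65 = 413/65

413/65


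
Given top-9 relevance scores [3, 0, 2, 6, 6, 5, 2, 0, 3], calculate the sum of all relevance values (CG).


Cumulative Gain = sum of relevance scores
Position 1: rel=3, running sum=3
Position 2: rel=0, running sum=3
Position 3: rel=2, running sum=5
Position 4: rel=6, running sum=11
Position 5: rel=6, running sum=17
Position 6: rel=5, running sum=22
Position 7: rel=2, running sum=24
Position 8: rel=0, running sum=24
Position 9: rel=3, running sum=27
CG = 27

27


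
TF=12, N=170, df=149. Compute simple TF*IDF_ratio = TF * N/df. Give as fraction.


TF * (N/df)
= 12 * (170/149)
= 12 * 170/149
= 2040/149

2040/149


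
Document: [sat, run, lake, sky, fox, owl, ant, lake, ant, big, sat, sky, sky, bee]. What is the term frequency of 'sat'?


Document has 14 words
Scanning for 'sat':
Found at positions: [0, 10]
Count = 2

2


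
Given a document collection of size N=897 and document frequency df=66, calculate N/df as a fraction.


IDF ratio = N / df
= 897 / 66
= 299/22

299/22


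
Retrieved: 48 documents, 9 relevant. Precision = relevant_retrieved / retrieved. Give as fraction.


Precision = relevant_retrieved / total_retrieved
= 9 / 48
= 9 / (9 + 39)
= 3/16

3/16


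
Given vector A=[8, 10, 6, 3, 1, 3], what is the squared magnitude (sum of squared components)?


|A|^2 = sum of squared components
A[0]^2 = 8^2 = 64
A[1]^2 = 10^2 = 100
A[2]^2 = 6^2 = 36
A[3]^2 = 3^2 = 9
A[4]^2 = 1^2 = 1
A[5]^2 = 3^2 = 9
Sum = 64 + 100 + 36 + 9 + 1 + 9 = 219

219


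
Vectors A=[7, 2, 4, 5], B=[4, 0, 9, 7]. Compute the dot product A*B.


Dot product = sum of element-wise products
A[0]*B[0] = 7*4 = 28
A[1]*B[1] = 2*0 = 0
A[2]*B[2] = 4*9 = 36
A[3]*B[3] = 5*7 = 35
Sum = 28 + 0 + 36 + 35 = 99

99


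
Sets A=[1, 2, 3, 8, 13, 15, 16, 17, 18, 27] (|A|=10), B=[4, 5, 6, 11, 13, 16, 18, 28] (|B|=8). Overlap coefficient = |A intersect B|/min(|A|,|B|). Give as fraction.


A intersect B = [13, 16, 18]
|A intersect B| = 3
min(|A|, |B|) = min(10, 8) = 8
Overlap = 3 / 8 = 3/8

3/8


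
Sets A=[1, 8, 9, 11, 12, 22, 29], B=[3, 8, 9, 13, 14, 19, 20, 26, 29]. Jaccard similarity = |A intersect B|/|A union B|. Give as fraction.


A intersect B = [8, 9, 29]
|A intersect B| = 3
A union B = [1, 3, 8, 9, 11, 12, 13, 14, 19, 20, 22, 26, 29]
|A union B| = 13
Jaccard = 3/13 = 3/13

3/13


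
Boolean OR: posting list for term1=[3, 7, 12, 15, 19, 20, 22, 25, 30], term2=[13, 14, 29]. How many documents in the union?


Boolean OR: find union of posting lists
term1 docs: [3, 7, 12, 15, 19, 20, 22, 25, 30]
term2 docs: [13, 14, 29]
Union: [3, 7, 12, 13, 14, 15, 19, 20, 22, 25, 29, 30]
|union| = 12

12


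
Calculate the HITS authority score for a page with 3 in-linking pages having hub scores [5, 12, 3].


Authority = sum of hub scores of in-linkers
In-link 1: hub score = 5
In-link 2: hub score = 12
In-link 3: hub score = 3
Authority = 5 + 12 + 3 = 20

20


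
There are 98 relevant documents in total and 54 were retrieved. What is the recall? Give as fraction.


Recall = retrieved_relevant / total_relevant
= 54 / 98
= 54 / (54 + 44)
= 27/49

27/49


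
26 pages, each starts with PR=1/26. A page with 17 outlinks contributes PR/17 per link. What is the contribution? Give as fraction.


Initial PR = 1/26 = 1/26
Outlinks = 17
Contribution per link = PR / outlinks
= 1/26 / 17
= 1/442

1/442


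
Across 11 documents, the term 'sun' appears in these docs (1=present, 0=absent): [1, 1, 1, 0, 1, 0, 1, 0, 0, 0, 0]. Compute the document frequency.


Checking each document for 'sun':
Doc 1: present
Doc 2: present
Doc 3: present
Doc 4: absent
Doc 5: present
Doc 6: absent
Doc 7: present
Doc 8: absent
Doc 9: absent
Doc 10: absent
Doc 11: absent
df = sum of presences = 1 + 1 + 1 + 0 + 1 + 0 + 1 + 0 + 0 + 0 + 0 = 5

5


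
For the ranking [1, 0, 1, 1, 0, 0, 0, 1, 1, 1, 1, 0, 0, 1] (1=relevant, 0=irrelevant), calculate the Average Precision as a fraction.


Computing P@k for each relevant position:
Position 1: relevant, P@1 = 1/1 = 1
Position 2: not relevant
Position 3: relevant, P@3 = 2/3 = 2/3
Position 4: relevant, P@4 = 3/4 = 3/4
Position 5: not relevant
Position 6: not relevant
Position 7: not relevant
Position 8: relevant, P@8 = 4/8 = 1/2
Position 9: relevant, P@9 = 5/9 = 5/9
Position 10: relevant, P@10 = 6/10 = 3/5
Position 11: relevant, P@11 = 7/11 = 7/11
Position 12: not relevant
Position 13: not relevant
Position 14: relevant, P@14 = 8/14 = 4/7
Sum of P@k = 1 + 2/3 + 3/4 + 1/2 + 5/9 + 3/5 + 7/11 + 4/7 = 73181/13860
AP = 73181/13860 / 8 = 73181/110880

73181/110880


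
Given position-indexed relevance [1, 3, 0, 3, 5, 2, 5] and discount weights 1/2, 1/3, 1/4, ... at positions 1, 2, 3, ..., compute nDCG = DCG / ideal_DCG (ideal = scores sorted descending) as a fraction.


Position discount weights w_i = 1/(i+1) for i=1..7:
Weights = [1/2, 1/3, 1/4, 1/5, 1/6, 1/7, 1/8]
Actual relevance: [1, 3, 0, 3, 5, 2, 5]
DCG = 1/2 + 3/3 + 0/4 + 3/5 + 5/6 + 2/7 + 5/8 = 3229/840
Ideal relevance (sorted desc): [5, 5, 3, 3, 2, 1, 0]
Ideal DCG = 5/2 + 5/3 + 3/4 + 3/5 + 2/6 + 1/7 + 0/8 = 839/140
nDCG = DCG / ideal_DCG = 3229/840 / 839/140 = 3229/5034

3229/5034


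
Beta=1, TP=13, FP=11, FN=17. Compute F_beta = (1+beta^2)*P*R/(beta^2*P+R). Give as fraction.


P = TP/(TP+FP) = 13/24 = 13/24
R = TP/(TP+FN) = 13/30 = 13/30
beta^2 = 1^2 = 1
(1 + beta^2) = 2
Numerator = (1+beta^2)*P*R = 169/360
Denominator = beta^2*P + R = 13/24 + 13/30 = 39/40
F_beta = 13/27

13/27


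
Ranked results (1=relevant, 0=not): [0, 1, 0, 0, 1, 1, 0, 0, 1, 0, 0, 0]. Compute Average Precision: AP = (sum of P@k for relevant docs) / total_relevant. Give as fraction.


Computing P@k for each relevant position:
Position 1: not relevant
Position 2: relevant, P@2 = 1/2 = 1/2
Position 3: not relevant
Position 4: not relevant
Position 5: relevant, P@5 = 2/5 = 2/5
Position 6: relevant, P@6 = 3/6 = 1/2
Position 7: not relevant
Position 8: not relevant
Position 9: relevant, P@9 = 4/9 = 4/9
Position 10: not relevant
Position 11: not relevant
Position 12: not relevant
Sum of P@k = 1/2 + 2/5 + 1/2 + 4/9 = 83/45
AP = 83/45 / 4 = 83/180

83/180


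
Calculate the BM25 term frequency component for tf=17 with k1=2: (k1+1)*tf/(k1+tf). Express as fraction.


BM25 TF component = (k1+1)*tf / (k1+tf)
k1 = 2, tf = 17
Numerator = (2+1)*17 = 51
Denominator = 2 + 17 = 19
= 51/19 = 51/19

51/19


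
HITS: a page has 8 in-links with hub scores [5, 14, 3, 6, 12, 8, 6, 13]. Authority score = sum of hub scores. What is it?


Authority = sum of hub scores of in-linkers
In-link 1: hub score = 5
In-link 2: hub score = 14
In-link 3: hub score = 3
In-link 4: hub score = 6
In-link 5: hub score = 12
In-link 6: hub score = 8
In-link 7: hub score = 6
In-link 8: hub score = 13
Authority = 5 + 14 + 3 + 6 + 12 + 8 + 6 + 13 = 67

67


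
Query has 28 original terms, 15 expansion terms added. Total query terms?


Original terms: 28
Expansion terms: 15
Total = 28 + 15 = 43

43


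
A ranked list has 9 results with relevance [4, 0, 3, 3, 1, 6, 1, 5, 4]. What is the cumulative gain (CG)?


Cumulative Gain = sum of relevance scores
Position 1: rel=4, running sum=4
Position 2: rel=0, running sum=4
Position 3: rel=3, running sum=7
Position 4: rel=3, running sum=10
Position 5: rel=1, running sum=11
Position 6: rel=6, running sum=17
Position 7: rel=1, running sum=18
Position 8: rel=5, running sum=23
Position 9: rel=4, running sum=27
CG = 27

27


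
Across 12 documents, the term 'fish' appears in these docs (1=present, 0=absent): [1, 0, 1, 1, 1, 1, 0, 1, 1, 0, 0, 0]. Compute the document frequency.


Checking each document for 'fish':
Doc 1: present
Doc 2: absent
Doc 3: present
Doc 4: present
Doc 5: present
Doc 6: present
Doc 7: absent
Doc 8: present
Doc 9: present
Doc 10: absent
Doc 11: absent
Doc 12: absent
df = sum of presences = 1 + 0 + 1 + 1 + 1 + 1 + 0 + 1 + 1 + 0 + 0 + 0 = 7

7


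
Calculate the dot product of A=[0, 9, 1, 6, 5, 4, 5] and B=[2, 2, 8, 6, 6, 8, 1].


Dot product = sum of element-wise products
A[0]*B[0] = 0*2 = 0
A[1]*B[1] = 9*2 = 18
A[2]*B[2] = 1*8 = 8
A[3]*B[3] = 6*6 = 36
A[4]*B[4] = 5*6 = 30
A[5]*B[5] = 4*8 = 32
A[6]*B[6] = 5*1 = 5
Sum = 0 + 18 + 8 + 36 + 30 + 32 + 5 = 129

129


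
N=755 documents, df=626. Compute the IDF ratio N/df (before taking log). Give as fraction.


IDF ratio = N / df
= 755 / 626
= 755/626

755/626


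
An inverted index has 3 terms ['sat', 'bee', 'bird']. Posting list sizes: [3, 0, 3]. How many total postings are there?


Summing posting list sizes:
'sat': 3 postings
'bee': 0 postings
'bird': 3 postings
Total = 3 + 0 + 3 = 6

6


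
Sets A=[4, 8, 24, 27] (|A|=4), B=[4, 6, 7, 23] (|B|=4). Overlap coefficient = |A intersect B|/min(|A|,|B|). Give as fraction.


A intersect B = [4]
|A intersect B| = 1
min(|A|, |B|) = min(4, 4) = 4
Overlap = 1 / 4 = 1/4

1/4


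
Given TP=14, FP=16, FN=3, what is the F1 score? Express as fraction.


F1 = 2 * P * R / (P + R)
P = TP/(TP+FP) = 14/30 = 7/15
R = TP/(TP+FN) = 14/17 = 14/17
2 * P * R = 2 * 7/15 * 14/17 = 196/255
P + R = 7/15 + 14/17 = 329/255
F1 = 196/255 / 329/255 = 28/47

28/47


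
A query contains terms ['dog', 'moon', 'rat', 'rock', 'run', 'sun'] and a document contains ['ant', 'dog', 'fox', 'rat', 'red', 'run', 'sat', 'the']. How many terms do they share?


Query terms: ['dog', 'moon', 'rat', 'rock', 'run', 'sun']
Document terms: ['ant', 'dog', 'fox', 'rat', 'red', 'run', 'sat', 'the']
Common terms: ['dog', 'rat', 'run']
Overlap count = 3

3


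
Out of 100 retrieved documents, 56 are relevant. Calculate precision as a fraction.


Precision = relevant_retrieved / total_retrieved
= 56 / 100
= 56 / (56 + 44)
= 14/25

14/25


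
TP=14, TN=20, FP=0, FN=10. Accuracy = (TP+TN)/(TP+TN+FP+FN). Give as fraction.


Accuracy = (TP + TN) / (TP + TN + FP + FN)
TP + TN = 14 + 20 = 34
Total = 14 + 20 + 0 + 10 = 44
Accuracy = 34 / 44 = 17/22

17/22


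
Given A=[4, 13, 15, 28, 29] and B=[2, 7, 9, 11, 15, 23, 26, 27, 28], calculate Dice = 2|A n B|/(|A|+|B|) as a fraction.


A intersect B = [15, 28]
|A intersect B| = 2
|A| = 5, |B| = 9
Dice = 2*2 / (5+9)
= 4 / 14 = 2/7

2/7


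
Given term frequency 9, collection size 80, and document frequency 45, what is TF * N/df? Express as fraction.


TF * (N/df)
= 9 * (80/45)
= 9 * 16/9
= 16

16


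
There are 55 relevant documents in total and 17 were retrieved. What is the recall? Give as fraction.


Recall = retrieved_relevant / total_relevant
= 17 / 55
= 17 / (17 + 38)
= 17/55

17/55


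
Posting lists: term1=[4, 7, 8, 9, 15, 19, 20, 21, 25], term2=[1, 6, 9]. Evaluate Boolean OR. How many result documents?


Boolean OR: find union of posting lists
term1 docs: [4, 7, 8, 9, 15, 19, 20, 21, 25]
term2 docs: [1, 6, 9]
Union: [1, 4, 6, 7, 8, 9, 15, 19, 20, 21, 25]
|union| = 11

11


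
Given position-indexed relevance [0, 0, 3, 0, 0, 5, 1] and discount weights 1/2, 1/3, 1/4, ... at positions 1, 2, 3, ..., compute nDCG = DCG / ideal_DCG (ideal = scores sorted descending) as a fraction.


Position discount weights w_i = 1/(i+1) for i=1..7:
Weights = [1/2, 1/3, 1/4, 1/5, 1/6, 1/7, 1/8]
Actual relevance: [0, 0, 3, 0, 0, 5, 1]
DCG = 0/2 + 0/3 + 3/4 + 0/5 + 0/6 + 5/7 + 1/8 = 89/56
Ideal relevance (sorted desc): [5, 3, 1, 0, 0, 0, 0]
Ideal DCG = 5/2 + 3/3 + 1/4 + 0/5 + 0/6 + 0/7 + 0/8 = 15/4
nDCG = DCG / ideal_DCG = 89/56 / 15/4 = 89/210

89/210


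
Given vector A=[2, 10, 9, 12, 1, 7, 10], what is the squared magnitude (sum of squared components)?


|A|^2 = sum of squared components
A[0]^2 = 2^2 = 4
A[1]^2 = 10^2 = 100
A[2]^2 = 9^2 = 81
A[3]^2 = 12^2 = 144
A[4]^2 = 1^2 = 1
A[5]^2 = 7^2 = 49
A[6]^2 = 10^2 = 100
Sum = 4 + 100 + 81 + 144 + 1 + 49 + 100 = 479

479


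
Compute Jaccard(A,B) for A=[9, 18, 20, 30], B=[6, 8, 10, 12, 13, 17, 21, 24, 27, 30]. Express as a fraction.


A intersect B = [30]
|A intersect B| = 1
A union B = [6, 8, 9, 10, 12, 13, 17, 18, 20, 21, 24, 27, 30]
|A union B| = 13
Jaccard = 1/13 = 1/13

1/13


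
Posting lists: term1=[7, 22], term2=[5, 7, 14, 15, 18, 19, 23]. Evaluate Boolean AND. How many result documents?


Boolean AND: find intersection of posting lists
term1 docs: [7, 22]
term2 docs: [5, 7, 14, 15, 18, 19, 23]
Intersection: [7]
|intersection| = 1

1


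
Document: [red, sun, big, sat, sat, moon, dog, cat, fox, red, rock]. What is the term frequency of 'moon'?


Document has 11 words
Scanning for 'moon':
Found at positions: [5]
Count = 1

1


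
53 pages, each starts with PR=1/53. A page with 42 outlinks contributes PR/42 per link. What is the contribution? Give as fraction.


Initial PR = 1/53 = 1/53
Outlinks = 42
Contribution per link = PR / outlinks
= 1/53 / 42
= 1/2226

1/2226


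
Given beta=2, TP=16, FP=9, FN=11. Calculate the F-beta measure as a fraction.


P = TP/(TP+FP) = 16/25 = 16/25
R = TP/(TP+FN) = 16/27 = 16/27
beta^2 = 2^2 = 4
(1 + beta^2) = 5
Numerator = (1+beta^2)*P*R = 256/135
Denominator = beta^2*P + R = 64/25 + 16/27 = 2128/675
F_beta = 80/133

80/133


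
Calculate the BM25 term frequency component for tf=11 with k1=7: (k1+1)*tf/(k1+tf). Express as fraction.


BM25 TF component = (k1+1)*tf / (k1+tf)
k1 = 7, tf = 11
Numerator = (7+1)*11 = 88
Denominator = 7 + 11 = 18
= 88/18 = 44/9

44/9


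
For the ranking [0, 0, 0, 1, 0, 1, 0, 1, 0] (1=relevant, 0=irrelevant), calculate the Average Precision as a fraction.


Computing P@k for each relevant position:
Position 1: not relevant
Position 2: not relevant
Position 3: not relevant
Position 4: relevant, P@4 = 1/4 = 1/4
Position 5: not relevant
Position 6: relevant, P@6 = 2/6 = 1/3
Position 7: not relevant
Position 8: relevant, P@8 = 3/8 = 3/8
Position 9: not relevant
Sum of P@k = 1/4 + 1/3 + 3/8 = 23/24
AP = 23/24 / 3 = 23/72

23/72


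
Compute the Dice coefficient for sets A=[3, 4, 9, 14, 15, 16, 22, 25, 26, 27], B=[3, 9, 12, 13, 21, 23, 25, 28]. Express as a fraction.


A intersect B = [3, 9, 25]
|A intersect B| = 3
|A| = 10, |B| = 8
Dice = 2*3 / (10+8)
= 6 / 18 = 1/3

1/3


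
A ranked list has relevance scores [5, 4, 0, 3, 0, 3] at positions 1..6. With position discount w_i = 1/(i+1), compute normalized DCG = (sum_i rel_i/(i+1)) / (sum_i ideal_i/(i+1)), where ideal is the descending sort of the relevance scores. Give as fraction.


Position discount weights w_i = 1/(i+1) for i=1..6:
Weights = [1/2, 1/3, 1/4, 1/5, 1/6, 1/7]
Actual relevance: [5, 4, 0, 3, 0, 3]
DCG = 5/2 + 4/3 + 0/4 + 3/5 + 0/6 + 3/7 = 1021/210
Ideal relevance (sorted desc): [5, 4, 3, 3, 0, 0]
Ideal DCG = 5/2 + 4/3 + 3/4 + 3/5 + 0/6 + 0/7 = 311/60
nDCG = DCG / ideal_DCG = 1021/210 / 311/60 = 2042/2177

2042/2177


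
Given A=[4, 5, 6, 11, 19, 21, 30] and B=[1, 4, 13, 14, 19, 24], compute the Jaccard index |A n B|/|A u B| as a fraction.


A intersect B = [4, 19]
|A intersect B| = 2
A union B = [1, 4, 5, 6, 11, 13, 14, 19, 21, 24, 30]
|A union B| = 11
Jaccard = 2/11 = 2/11

2/11


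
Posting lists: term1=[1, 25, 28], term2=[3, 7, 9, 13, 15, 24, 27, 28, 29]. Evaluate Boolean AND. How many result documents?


Boolean AND: find intersection of posting lists
term1 docs: [1, 25, 28]
term2 docs: [3, 7, 9, 13, 15, 24, 27, 28, 29]
Intersection: [28]
|intersection| = 1

1


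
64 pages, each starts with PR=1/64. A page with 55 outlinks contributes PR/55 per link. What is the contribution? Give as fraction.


Initial PR = 1/64 = 1/64
Outlinks = 55
Contribution per link = PR / outlinks
= 1/64 / 55
= 1/3520

1/3520


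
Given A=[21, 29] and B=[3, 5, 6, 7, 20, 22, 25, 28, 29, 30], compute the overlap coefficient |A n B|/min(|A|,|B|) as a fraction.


A intersect B = [29]
|A intersect B| = 1
min(|A|, |B|) = min(2, 10) = 2
Overlap = 1 / 2 = 1/2

1/2


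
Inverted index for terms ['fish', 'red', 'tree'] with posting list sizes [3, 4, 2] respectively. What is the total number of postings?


Summing posting list sizes:
'fish': 3 postings
'red': 4 postings
'tree': 2 postings
Total = 3 + 4 + 2 = 9

9


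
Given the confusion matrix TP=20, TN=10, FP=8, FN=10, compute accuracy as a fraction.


Accuracy = (TP + TN) / (TP + TN + FP + FN)
TP + TN = 20 + 10 = 30
Total = 20 + 10 + 8 + 10 = 48
Accuracy = 30 / 48 = 5/8

5/8


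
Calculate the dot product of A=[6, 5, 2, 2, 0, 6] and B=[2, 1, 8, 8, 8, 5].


Dot product = sum of element-wise products
A[0]*B[0] = 6*2 = 12
A[1]*B[1] = 5*1 = 5
A[2]*B[2] = 2*8 = 16
A[3]*B[3] = 2*8 = 16
A[4]*B[4] = 0*8 = 0
A[5]*B[5] = 6*5 = 30
Sum = 12 + 5 + 16 + 16 + 0 + 30 = 79

79


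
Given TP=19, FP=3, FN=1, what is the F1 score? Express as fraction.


F1 = 2 * P * R / (P + R)
P = TP/(TP+FP) = 19/22 = 19/22
R = TP/(TP+FN) = 19/20 = 19/20
2 * P * R = 2 * 19/22 * 19/20 = 361/220
P + R = 19/22 + 19/20 = 399/220
F1 = 361/220 / 399/220 = 19/21

19/21


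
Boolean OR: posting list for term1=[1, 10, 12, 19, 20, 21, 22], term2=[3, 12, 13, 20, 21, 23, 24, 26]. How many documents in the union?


Boolean OR: find union of posting lists
term1 docs: [1, 10, 12, 19, 20, 21, 22]
term2 docs: [3, 12, 13, 20, 21, 23, 24, 26]
Union: [1, 3, 10, 12, 13, 19, 20, 21, 22, 23, 24, 26]
|union| = 12

12


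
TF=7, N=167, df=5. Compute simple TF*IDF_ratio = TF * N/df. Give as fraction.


TF * (N/df)
= 7 * (167/5)
= 7 * 167/5
= 1169/5

1169/5


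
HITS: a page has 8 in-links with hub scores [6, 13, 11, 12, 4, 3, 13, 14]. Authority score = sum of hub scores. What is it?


Authority = sum of hub scores of in-linkers
In-link 1: hub score = 6
In-link 2: hub score = 13
In-link 3: hub score = 11
In-link 4: hub score = 12
In-link 5: hub score = 4
In-link 6: hub score = 3
In-link 7: hub score = 13
In-link 8: hub score = 14
Authority = 6 + 13 + 11 + 12 + 4 + 3 + 13 + 14 = 76

76


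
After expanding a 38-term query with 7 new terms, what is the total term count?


Original terms: 38
Expansion terms: 7
Total = 38 + 7 = 45

45


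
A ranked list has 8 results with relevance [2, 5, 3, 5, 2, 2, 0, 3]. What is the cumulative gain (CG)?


Cumulative Gain = sum of relevance scores
Position 1: rel=2, running sum=2
Position 2: rel=5, running sum=7
Position 3: rel=3, running sum=10
Position 4: rel=5, running sum=15
Position 5: rel=2, running sum=17
Position 6: rel=2, running sum=19
Position 7: rel=0, running sum=19
Position 8: rel=3, running sum=22
CG = 22

22


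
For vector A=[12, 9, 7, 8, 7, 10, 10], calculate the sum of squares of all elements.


|A|^2 = sum of squared components
A[0]^2 = 12^2 = 144
A[1]^2 = 9^2 = 81
A[2]^2 = 7^2 = 49
A[3]^2 = 8^2 = 64
A[4]^2 = 7^2 = 49
A[5]^2 = 10^2 = 100
A[6]^2 = 10^2 = 100
Sum = 144 + 81 + 49 + 64 + 49 + 100 + 100 = 587

587


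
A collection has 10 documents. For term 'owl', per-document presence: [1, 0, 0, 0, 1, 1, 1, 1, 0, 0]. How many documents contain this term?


Checking each document for 'owl':
Doc 1: present
Doc 2: absent
Doc 3: absent
Doc 4: absent
Doc 5: present
Doc 6: present
Doc 7: present
Doc 8: present
Doc 9: absent
Doc 10: absent
df = sum of presences = 1 + 0 + 0 + 0 + 1 + 1 + 1 + 1 + 0 + 0 = 5

5


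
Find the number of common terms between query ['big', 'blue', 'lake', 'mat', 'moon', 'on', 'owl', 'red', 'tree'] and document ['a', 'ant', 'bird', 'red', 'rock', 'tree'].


Query terms: ['big', 'blue', 'lake', 'mat', 'moon', 'on', 'owl', 'red', 'tree']
Document terms: ['a', 'ant', 'bird', 'red', 'rock', 'tree']
Common terms: ['red', 'tree']
Overlap count = 2

2


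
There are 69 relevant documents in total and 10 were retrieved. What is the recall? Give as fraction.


Recall = retrieved_relevant / total_relevant
= 10 / 69
= 10 / (10 + 59)
= 10/69

10/69


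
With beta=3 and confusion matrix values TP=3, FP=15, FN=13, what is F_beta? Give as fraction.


P = TP/(TP+FP) = 3/18 = 1/6
R = TP/(TP+FN) = 3/16 = 3/16
beta^2 = 3^2 = 9
(1 + beta^2) = 10
Numerator = (1+beta^2)*P*R = 5/16
Denominator = beta^2*P + R = 3/2 + 3/16 = 27/16
F_beta = 5/27

5/27


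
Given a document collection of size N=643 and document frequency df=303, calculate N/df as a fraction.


IDF ratio = N / df
= 643 / 303
= 643/303

643/303


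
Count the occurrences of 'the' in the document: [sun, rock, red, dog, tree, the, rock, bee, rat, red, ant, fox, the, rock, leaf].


Document has 15 words
Scanning for 'the':
Found at positions: [5, 12]
Count = 2

2


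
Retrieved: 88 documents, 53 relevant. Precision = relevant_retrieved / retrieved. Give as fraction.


Precision = relevant_retrieved / total_retrieved
= 53 / 88
= 53 / (53 + 35)
= 53/88

53/88


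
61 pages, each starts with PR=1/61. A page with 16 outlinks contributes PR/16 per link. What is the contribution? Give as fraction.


Initial PR = 1/61 = 1/61
Outlinks = 16
Contribution per link = PR / outlinks
= 1/61 / 16
= 1/976

1/976


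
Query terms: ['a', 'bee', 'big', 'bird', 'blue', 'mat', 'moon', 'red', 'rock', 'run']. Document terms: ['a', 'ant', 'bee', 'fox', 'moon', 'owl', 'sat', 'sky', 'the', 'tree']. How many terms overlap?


Query terms: ['a', 'bee', 'big', 'bird', 'blue', 'mat', 'moon', 'red', 'rock', 'run']
Document terms: ['a', 'ant', 'bee', 'fox', 'moon', 'owl', 'sat', 'sky', 'the', 'tree']
Common terms: ['a', 'bee', 'moon']
Overlap count = 3

3


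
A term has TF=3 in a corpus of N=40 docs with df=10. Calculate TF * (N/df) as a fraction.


TF * (N/df)
= 3 * (40/10)
= 3 * 4
= 12

12


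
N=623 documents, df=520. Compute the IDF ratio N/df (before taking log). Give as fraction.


IDF ratio = N / df
= 623 / 520
= 623/520

623/520


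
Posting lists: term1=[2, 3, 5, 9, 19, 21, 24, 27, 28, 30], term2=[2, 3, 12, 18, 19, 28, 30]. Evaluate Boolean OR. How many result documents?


Boolean OR: find union of posting lists
term1 docs: [2, 3, 5, 9, 19, 21, 24, 27, 28, 30]
term2 docs: [2, 3, 12, 18, 19, 28, 30]
Union: [2, 3, 5, 9, 12, 18, 19, 21, 24, 27, 28, 30]
|union| = 12

12


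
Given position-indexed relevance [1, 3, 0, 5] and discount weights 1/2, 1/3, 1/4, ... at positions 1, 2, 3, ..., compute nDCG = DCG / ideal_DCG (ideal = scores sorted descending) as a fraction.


Position discount weights w_i = 1/(i+1) for i=1..4:
Weights = [1/2, 1/3, 1/4, 1/5]
Actual relevance: [1, 3, 0, 5]
DCG = 1/2 + 3/3 + 0/4 + 5/5 = 5/2
Ideal relevance (sorted desc): [5, 3, 1, 0]
Ideal DCG = 5/2 + 3/3 + 1/4 + 0/5 = 15/4
nDCG = DCG / ideal_DCG = 5/2 / 15/4 = 2/3

2/3


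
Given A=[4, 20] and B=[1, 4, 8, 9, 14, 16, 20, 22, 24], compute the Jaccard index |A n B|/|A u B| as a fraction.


A intersect B = [4, 20]
|A intersect B| = 2
A union B = [1, 4, 8, 9, 14, 16, 20, 22, 24]
|A union B| = 9
Jaccard = 2/9 = 2/9

2/9


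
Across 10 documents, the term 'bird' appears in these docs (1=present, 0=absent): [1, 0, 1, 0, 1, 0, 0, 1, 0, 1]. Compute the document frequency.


Checking each document for 'bird':
Doc 1: present
Doc 2: absent
Doc 3: present
Doc 4: absent
Doc 5: present
Doc 6: absent
Doc 7: absent
Doc 8: present
Doc 9: absent
Doc 10: present
df = sum of presences = 1 + 0 + 1 + 0 + 1 + 0 + 0 + 1 + 0 + 1 = 5

5


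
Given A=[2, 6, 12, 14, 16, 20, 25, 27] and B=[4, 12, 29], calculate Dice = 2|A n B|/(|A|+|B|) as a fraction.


A intersect B = [12]
|A intersect B| = 1
|A| = 8, |B| = 3
Dice = 2*1 / (8+3)
= 2 / 11 = 2/11

2/11


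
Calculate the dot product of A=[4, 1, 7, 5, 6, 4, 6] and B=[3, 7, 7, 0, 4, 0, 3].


Dot product = sum of element-wise products
A[0]*B[0] = 4*3 = 12
A[1]*B[1] = 1*7 = 7
A[2]*B[2] = 7*7 = 49
A[3]*B[3] = 5*0 = 0
A[4]*B[4] = 6*4 = 24
A[5]*B[5] = 4*0 = 0
A[6]*B[6] = 6*3 = 18
Sum = 12 + 7 + 49 + 0 + 24 + 0 + 18 = 110

110


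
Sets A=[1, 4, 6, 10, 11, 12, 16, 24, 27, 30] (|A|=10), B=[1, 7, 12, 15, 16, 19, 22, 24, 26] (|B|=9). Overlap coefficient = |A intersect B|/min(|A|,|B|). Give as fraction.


A intersect B = [1, 12, 16, 24]
|A intersect B| = 4
min(|A|, |B|) = min(10, 9) = 9
Overlap = 4 / 9 = 4/9

4/9


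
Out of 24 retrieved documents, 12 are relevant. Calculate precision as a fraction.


Precision = relevant_retrieved / total_retrieved
= 12 / 24
= 12 / (12 + 12)
= 1/2

1/2


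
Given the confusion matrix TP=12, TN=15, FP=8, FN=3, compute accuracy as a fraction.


Accuracy = (TP + TN) / (TP + TN + FP + FN)
TP + TN = 12 + 15 = 27
Total = 12 + 15 + 8 + 3 = 38
Accuracy = 27 / 38 = 27/38

27/38
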